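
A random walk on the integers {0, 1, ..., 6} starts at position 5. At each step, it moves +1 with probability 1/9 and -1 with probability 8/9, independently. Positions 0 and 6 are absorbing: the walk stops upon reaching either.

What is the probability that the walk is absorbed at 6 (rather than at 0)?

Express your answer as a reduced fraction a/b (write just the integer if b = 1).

Answer: 4681/37449

Derivation:
Biased walk: p = 1/9, q = 8/9, r = q/p = 8
Gambler's ruin: P(hit 6 before 0 | start at 5) = (1 - r^a)/(1 - r^N)
r^5 = 32768; r^6 = 262144
P = (1 - 32768) / (1 - 262144) = -32767 / -262143 = 4681/37449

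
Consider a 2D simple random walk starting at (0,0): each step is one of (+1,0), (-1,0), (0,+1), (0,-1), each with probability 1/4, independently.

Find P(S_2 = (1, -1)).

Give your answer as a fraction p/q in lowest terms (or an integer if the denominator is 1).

Answer: 1/8

Derivation:
Let h be the number of horizontal steps (so 2-h are vertical). To end at (1,-1) need (h+1)/2 right-steps and ((2-h)-1)/2 up-steps.
Sum over h with 1 ≤ h ≤ 1, h ≡ 1 (mod 2), 2-h ≡ 1 (mod 2):
h=1: C(2,1)·C(1,1)·C(1,0) = 2·1·1 = 2
Total favorable: 2
Total paths: 4^2 = 16
P = 2/16 = 1/8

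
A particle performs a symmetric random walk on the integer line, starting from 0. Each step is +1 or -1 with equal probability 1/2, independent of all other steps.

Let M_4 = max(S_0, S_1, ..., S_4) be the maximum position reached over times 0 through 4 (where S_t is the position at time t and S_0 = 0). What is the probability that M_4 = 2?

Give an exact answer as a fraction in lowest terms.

Answer: 1/4

Derivation:
Let M_4 = max(S_0,...,S_4). Use the reflection principle: for j ≥ 1, #{paths with M_4 ≥ j} = #{S_4 ≥ j} + #{S_4 ≥ j+1}.
By reflection, #{M_4 ≥ 2} = #{S_4 ≥ 2} + #{S_4 ≥ 3} = 5 + 1 = 6.
#{M_4 ≥ 3} = #{S_4 ≥ 3} + #{S_4 ≥ 4} = 1 + 1 = 2.
#{M_4 = 2} = 6 - 2 = 4.
P(M_4 = 2) = 4/16 = 1/4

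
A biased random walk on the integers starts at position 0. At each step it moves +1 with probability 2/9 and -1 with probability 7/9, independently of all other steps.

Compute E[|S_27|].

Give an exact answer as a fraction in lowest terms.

S_27 takes values m ≡ 1 (mod 2) with |m| ≤ 27; P(S_27=m) = C(27,(27+m)/2) · (2/9)^((27+m)/2) · (7/9)^((27-m)/2).
Distribution: P(S=-27)=65712362363534280139543/58149737003040059690390169, P(S=-25)=18774960675295508611298/2153693963075557766310747, P(S=-23)=69735568222526174841964/2153693963075557766310747, P(S=-21)=498111201589472677442600/6461081889226673298932241, P(S=-19)=284634972336841529967200/2153693963075557766310747, P(S=-17)=374091677928420296528320/2153693963075557766310747, P(S=-15)=1175716702060749503374720/6461081889226673298932241, P(S=-13)=335919057731642715249920/2153693963075557766310747, P(S=-11)=239942184094030510892800/2153693963075557766310747, P(S=-9)=1302543285081879916275200/19383245667680019896796723, P(S=-7)=74431044861821709501440/2153693963075557766310747, P(S=-5)=32865656172752443156480/2153693963075557766310747, P(S=-3)=37560749911717077893120/6461081889226673298932241, P(S=-1)=4127554935353525043200/2153693963075557766310747, P(S=1)=1179301410101007155200/2153693963075557766310747, P(S=3)=876052476075033886720/6461081889226673298932241, P(S=5)=62575176862502420480/2153693963075557766310747, P(S=7)=11568520092227338240/2153693963075557766310747, P(S=9)=16526457274610483200/19383245667680019896796723, P(S=11)=248518154505420800/2153693963075557766310747, P(S=13)=28402074800619520/2153693963075557766310747, P(S=15)=8114878514462720/6461081889226673298932241, P(S=17)=210776065310720/2153693963075557766310747, P(S=19)=13091681075200/2153693963075557766310747, P(S=21)=1870240153600/6461081889226673298932241, P(S=23)=21374173184/2153693963075557766310747, P(S=25)=469762048/2153693963075557766310747, P(S=27)=134217728/58149737003040059690390169
E[|S_27|] = Σ_m |m|·P(S_27=m) = 3590038579173708168524525/239299329230617529590083

Answer: 3590038579173708168524525/239299329230617529590083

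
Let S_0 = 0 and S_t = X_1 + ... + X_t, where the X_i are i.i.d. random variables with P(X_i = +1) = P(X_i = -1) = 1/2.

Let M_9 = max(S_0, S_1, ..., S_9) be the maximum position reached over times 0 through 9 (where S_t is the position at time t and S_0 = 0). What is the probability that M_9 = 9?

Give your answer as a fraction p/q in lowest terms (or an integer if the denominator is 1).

Answer: 1/512

Derivation:
Let M_9 = max(S_0,...,S_9). Use the reflection principle: for j ≥ 1, #{paths with M_9 ≥ j} = #{S_9 ≥ j} + #{S_9 ≥ j+1}.
By reflection, #{M_9 ≥ 9} = #{S_9 ≥ 9} + #{S_9 ≥ 10} = 1 + 0 = 1.
#{M_9 ≥ 10} = #{S_9 ≥ 10} + #{S_9 ≥ 11} = 0 + 0 = 0.
#{M_9 = 9} = 1 - 0 = 1.
P(M_9 = 9) = 1/512 = 1/512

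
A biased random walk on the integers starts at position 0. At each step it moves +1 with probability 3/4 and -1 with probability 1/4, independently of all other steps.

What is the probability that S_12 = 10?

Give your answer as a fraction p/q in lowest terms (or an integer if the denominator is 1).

To reach position 10 after 12 steps: need 11 steps of +1 and 1 step of -1.
Number of such sequences: C(12,11) = 12
Each has probability (3/4)^11 · (1/4)^1 = 177147/16777216
P = 12 · 177147/16777216 = 531441/4194304

Answer: 531441/4194304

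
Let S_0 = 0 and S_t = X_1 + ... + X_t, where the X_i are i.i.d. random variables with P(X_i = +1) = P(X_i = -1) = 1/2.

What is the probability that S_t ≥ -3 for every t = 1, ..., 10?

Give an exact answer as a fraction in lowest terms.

Let f(t,s) = #length-t paths at position s with S_1..S_t all ≥ -3.
f(t,s) = f(t-1,s-1) + f(t-1,s+1) for s ≥ -3; f(t,s) = 0 for s < -3.
t=0: f(0,0)=1
t=1: f(1,-1)=1 f(1,1)=1
t=2: f(2,-2)=1 f(2,0)=2 f(2,2)=1
t=3: f(3,-3)=1 f(3,-1)=3 f(3,1)=3 f(3,3)=1
t=4: f(4,-2)=4 f(4,0)=6 f(4,2)=4 f(4,4)=1
t=5: f(5,-3)=4 f(5,-1)=10 f(5,1)=10 f(5,3)=5 f(5,5)=1
t=6: f(6,-2)=14 f(6,0)=20 f(6,2)=15 f(6,4)=6 f(6,6)=1
t=7: f(7,-3)=14 f(7,-1)=34 f(7,1)=35 f(7,3)=21 f(7,5)=7 f(7,7)=1
t=8: f(8,-2)=48 f(8,0)=69 f(8,2)=56 f(8,4)=28 f(8,6)=8 f(8,8)=1
t=9: f(9,-3)=48 f(9,-1)=117 f(9,1)=125 f(9,3)=84 f(9,5)=36 f(9,7)=9 f(9,9)=1
t=10: f(10,-2)=165 f(10,0)=242 f(10,2)=209 f(10,4)=120 f(10,6)=45 f(10,8)=10 f(10,10)=1
Σ_s f(10,s) = 792
P = 792/1024 = 99/128

Answer: 99/128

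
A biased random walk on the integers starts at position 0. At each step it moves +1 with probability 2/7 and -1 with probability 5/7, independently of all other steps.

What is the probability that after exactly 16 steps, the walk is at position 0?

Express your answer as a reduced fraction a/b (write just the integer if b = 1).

Answer: 1287000000000/33232930569601

Derivation:
To be at 0 after 16 steps: need exactly 8 steps of +1 and 8 of -1.
Number of such sequences: C(16,8) = 12870
Each has probability (2/7)^8 · (5/7)^8 = 100000000/33232930569601
P = 12870 · 100000000/33232930569601 = 1287000000000/33232930569601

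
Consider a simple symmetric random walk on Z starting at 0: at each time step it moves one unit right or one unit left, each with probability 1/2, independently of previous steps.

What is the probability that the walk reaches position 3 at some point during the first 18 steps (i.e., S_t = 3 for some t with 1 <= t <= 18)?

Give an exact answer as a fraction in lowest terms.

Count via complement. Let g(t,s) = #length-t paths at position s with S_1..S_t all ≠ 3.
g(t,s) = g(t-1,s-1) + g(t-1,s+1) for s ≠ 3; g(t,3) = 0.
t=0: g(0,0)=1
t=1: g(1,-1)=1 g(1,1)=1
t=2: g(2,-2)=1 g(2,0)=2 g(2,2)=1
t=3: g(3,-3)=1 g(3,-1)=3 g(3,1)=3
t=4: g(4,-4)=1 g(4,-2)=4 g(4,0)=6 g(4,2)=3
t=5: g(5,-5)=1 g(5,-3)=5 g(5,-1)=10 g(5,1)=9
t=6: g(6,-6)=1 g(6,-4)=6 g(6,-2)=15 g(6,0)=19 g(6,2)=9
t=7: g(7,-7)=1 g(7,-5)=7 g(7,-3)=21 g(7,-1)=34 g(7,1)=28
t=8: g(8,-8)=1 g(8,-6)=8 g(8,-4)=28 g(8,-2)=55 g(8,0)=62 g(8,2)=28
t=9: g(9,-9)=1 g(9,-7)=9 g(9,-5)=36 g(9,-3)=83 g(9,-1)=117 g(9,1)=90
t=10: g(10,-10)=1 g(10,-8)=10 g(10,-6)=45 g(10,-4)=119 g(10,-2)=200 g(10,0)=207 g(10,2)=90
t=11: g(11,-11)=1 g(11,-9)=11 g(11,-7)=55 g(11,-5)=164 g(11,-3)=319 g(11,-1)=407 g(11,1)=297
t=12: g(12,-12)=1 g(12,-10)=12 g(12,-8)=66 g(12,-6)=219 g(12,-4)=483 g(12,-2)=726 g(12,0)=704 g(12,2)=297
t=13: g(13,-13)=1 g(13,-11)=13 g(13,-9)=78 g(13,-7)=285 g(13,-5)=702 g(13,-3)=1209 g(13,-1)=1430 g(13,1)=1001
t=14: g(14,-14)=1 g(14,-12)=14 g(14,-10)=91 g(14,-8)=363 g(14,-6)=987 g(14,-4)=1911 g(14,-2)=2639 g(14,0)=2431 g(14,2)=1001
t=15: g(15,-15)=1 g(15,-13)=15 g(15,-11)=105 g(15,-9)=454 g(15,-7)=1350 g(15,-5)=2898 g(15,-3)=4550 g(15,-1)=5070 g(15,1)=3432
t=16: g(16,-16)=1 g(16,-14)=16 g(16,-12)=120 g(16,-10)=559 g(16,-8)=1804 g(16,-6)=4248 g(16,-4)=7448 g(16,-2)=9620 g(16,0)=8502 g(16,2)=3432
t=17: g(17,-17)=1 g(17,-15)=17 g(17,-13)=136 g(17,-11)=679 g(17,-9)=2363 g(17,-7)=6052 g(17,-5)=11696 g(17,-3)=17068 g(17,-1)=18122 g(17,1)=11934
t=18: g(18,-18)=1 g(18,-16)=18 g(18,-14)=153 g(18,-12)=815 g(18,-10)=3042 g(18,-8)=8415 g(18,-6)=17748 g(18,-4)=28764 g(18,-2)=35190 g(18,0)=30056 g(18,2)=11934
Paths never hitting 3: Σ_s g(18,s) = 136136
Paths hitting 3: 2^18 - 136136 = 126008
P = 126008/262144 = 15751/32768

Answer: 15751/32768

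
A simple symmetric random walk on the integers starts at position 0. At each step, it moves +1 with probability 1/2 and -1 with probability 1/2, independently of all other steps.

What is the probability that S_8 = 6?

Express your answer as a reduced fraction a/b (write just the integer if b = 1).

Answer: 1/32

Derivation:
To reach position 6 after 8 steps: need 7 steps of +1 and 1 of -1.
Favorable paths: C(8,7) = 8
Total paths: 2^8 = 256
P = 8/256 = 1/32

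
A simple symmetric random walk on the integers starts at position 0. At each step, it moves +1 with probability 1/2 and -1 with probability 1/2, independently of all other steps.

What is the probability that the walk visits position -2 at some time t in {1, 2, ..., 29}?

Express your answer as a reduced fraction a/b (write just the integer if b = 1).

Answer: 23859587/33554432

Derivation:
Count via complement. Let g(t,s) = #length-t paths at position s with S_1..S_t all ≠ -2.
g(t,s) = g(t-1,s-1) + g(t-1,s+1) for s ≠ -2; g(t,-2) = 0.
t=0: g(0,0)=1
t=1: g(1,-1)=1 g(1,1)=1
t=2: g(2,0)=2 g(2,2)=1
t=3: g(3,-1)=2 g(3,1)=3 g(3,3)=1
t=4: g(4,0)=5 g(4,2)=4 g(4,4)=1
t=5: g(5,-1)=5 g(5,1)=9 g(5,3)=5 g(5,5)=1
t=6: g(6,0)=14 g(6,2)=14 g(6,4)=6 g(6,6)=1
t=7: g(7,-1)=14 g(7,1)=28 g(7,3)=20 g(7,5)=7 g(7,7)=1
t=8: g(8,0)=42 g(8,2)=48 g(8,4)=27 g(8,6)=8 g(8,8)=1
t=9: g(9,-1)=42 g(9,1)=90 g(9,3)=75 g(9,5)=35 g(9,7)=9 g(9,9)=1
t=10: g(10,0)=132 g(10,2)=165 g(10,4)=110 g(10,6)=44 g(10,8)=10 g(10,10)=1
t=11: g(11,-1)=132 g(11,1)=297 g(11,3)=275 g(11,5)=154 g(11,7)=54 g(11,9)=11 g(11,11)=1
t=12: g(12,0)=429 g(12,2)=572 g(12,4)=429 g(12,6)=208 g(12,8)=65 g(12,10)=12 g(12,12)=1
t=13: g(13,-1)=429 g(13,1)=1001 g(13,3)=1001 g(13,5)=637 g(13,7)=273 g(13,9)=77 g(13,11)=13 g(13,13)=1
t=14: g(14,0)=1430 g(14,2)=2002 g(14,4)=1638 g(14,6)=910 g(14,8)=350 g(14,10)=90 g(14,12)=14 g(14,14)=1
t=15: g(15,-1)=1430 g(15,1)=3432 g(15,3)=3640 g(15,5)=2548 g(15,7)=1260 g(15,9)=440 g(15,11)=104 g(15,13)=15 g(15,15)=1
t=16: g(16,0)=4862 g(16,2)=7072 g(16,4)=6188 g(16,6)=3808 g(16,8)=1700 g(16,10)=544 g(16,12)=119 g(16,14)=16 g(16,16)=1
t=17: g(17,-1)=4862 g(17,1)=11934 g(17,3)=13260 g(17,5)=9996 g(17,7)=5508 g(17,9)=2244 g(17,11)=663 g(17,13)=135 g(17,15)=17 g(17,17)=1
t=18: g(18,0)=16796 g(18,2)=25194 g(18,4)=23256 g(18,6)=15504 g(18,8)=7752 g(18,10)=2907 g(18,12)=798 g(18,14)=152 g(18,16)=18 g(18,18)=1
t=19: g(19,-1)=16796 g(19,1)=41990 g(19,3)=48450 g(19,5)=38760 g(19,7)=23256 g(19,9)=10659 g(19,11)=3705 g(19,13)=950 g(19,15)=170 g(19,17)=19 g(19,19)=1
t=20: g(20,0)=58786 g(20,2)=90440 g(20,4)=87210 g(20,6)=62016 g(20,8)=33915 g(20,10)=14364 g(20,12)=4655 g(20,14)=1120 g(20,16)=189 g(20,18)=20 g(20,20)=1
t=21: g(21,-1)=58786 g(21,1)=149226 g(21,3)=177650 g(21,5)=149226 g(21,7)=95931 g(21,9)=48279 g(21,11)=19019 g(21,13)=5775 g(21,15)=1309 g(21,17)=209 g(21,19)=21 g(21,21)=1
t=22: g(22,0)=208012 g(22,2)=326876 g(22,4)=326876 g(22,6)=245157 g(22,8)=144210 g(22,10)=67298 g(22,12)=24794 g(22,14)=7084 g(22,16)=1518 g(22,18)=230 g(22,20)=22 g(22,22)=1
t=23: g(23,-1)=208012 g(23,1)=534888 g(23,3)=653752 g(23,5)=572033 g(23,7)=389367 g(23,9)=211508 g(23,11)=92092 g(23,13)=31878 g(23,15)=8602 g(23,17)=1748 g(23,19)=252 g(23,21)=23 g(23,23)=1
t=24: g(24,0)=742900 g(24,2)=1188640 g(24,4)=1225785 g(24,6)=961400 g(24,8)=600875 g(24,10)=303600 g(24,12)=123970 g(24,14)=40480 g(24,16)=10350 g(24,18)=2000 g(24,20)=275 g(24,22)=24 g(24,24)=1
t=25: g(25,-1)=742900 g(25,1)=1931540 g(25,3)=2414425 g(25,5)=2187185 g(25,7)=1562275 g(25,9)=904475 g(25,11)=427570 g(25,13)=164450 g(25,15)=50830 g(25,17)=12350 g(25,19)=2275 g(25,21)=299 g(25,23)=25 g(25,25)=1
t=26: g(26,0)=2674440 g(26,2)=4345965 g(26,4)=4601610 g(26,6)=3749460 g(26,8)=2466750 g(26,10)=1332045 g(26,12)=592020 g(26,14)=215280 g(26,16)=63180 g(26,18)=14625 g(26,20)=2574 g(26,22)=324 g(26,24)=26 g(26,26)=1
t=27: g(27,-1)=2674440 g(27,1)=7020405 g(27,3)=8947575 g(27,5)=8351070 g(27,7)=6216210 g(27,9)=3798795 g(27,11)=1924065 g(27,13)=807300 g(27,15)=278460 g(27,17)=77805 g(27,19)=17199 g(27,21)=2898 g(27,23)=350 g(27,25)=27 g(27,27)=1
t=28: g(28,0)=9694845 g(28,2)=15967980 g(28,4)=17298645 g(28,6)=14567280 g(28,8)=10015005 g(28,10)=5722860 g(28,12)=2731365 g(28,14)=1085760 g(28,16)=356265 g(28,18)=95004 g(28,20)=20097 g(28,22)=3248 g(28,24)=377 g(28,26)=28 g(28,28)=1
t=29: g(29,-1)=9694845 g(29,1)=25662825 g(29,3)=33266625 g(29,5)=31865925 g(29,7)=24582285 g(29,9)=15737865 g(29,11)=8454225 g(29,13)=3817125 g(29,15)=1442025 g(29,17)=451269 g(29,19)=115101 g(29,21)=23345 g(29,23)=3625 g(29,25)=405 g(29,27)=29 g(29,29)=1
Paths never hitting -2: Σ_s g(29,s) = 155117520
Paths hitting -2: 2^29 - 155117520 = 381753392
P = 381753392/536870912 = 23859587/33554432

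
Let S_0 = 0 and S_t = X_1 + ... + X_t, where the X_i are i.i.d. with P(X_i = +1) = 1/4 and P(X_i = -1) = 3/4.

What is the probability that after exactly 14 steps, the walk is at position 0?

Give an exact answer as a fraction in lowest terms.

To be at 0 after 14 steps: need exactly 7 steps of +1 and 7 of -1.
Number of such sequences: C(14,7) = 3432
Each has probability (1/4)^7 · (3/4)^7 = 2187/268435456
P = 3432 · 2187/268435456 = 938223/33554432

Answer: 938223/33554432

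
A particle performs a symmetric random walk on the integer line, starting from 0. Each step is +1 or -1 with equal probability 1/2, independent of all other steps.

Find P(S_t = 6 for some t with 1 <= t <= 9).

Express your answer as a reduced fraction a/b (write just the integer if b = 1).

Answer: 5/128

Derivation:
Count via complement. Let g(t,s) = #length-t paths at position s with S_1..S_t all ≠ 6.
g(t,s) = g(t-1,s-1) + g(t-1,s+1) for s ≠ 6; g(t,6) = 0.
t=0: g(0,0)=1
t=1: g(1,-1)=1 g(1,1)=1
t=2: g(2,-2)=1 g(2,0)=2 g(2,2)=1
t=3: g(3,-3)=1 g(3,-1)=3 g(3,1)=3 g(3,3)=1
t=4: g(4,-4)=1 g(4,-2)=4 g(4,0)=6 g(4,2)=4 g(4,4)=1
t=5: g(5,-5)=1 g(5,-3)=5 g(5,-1)=10 g(5,1)=10 g(5,3)=5 g(5,5)=1
t=6: g(6,-6)=1 g(6,-4)=6 g(6,-2)=15 g(6,0)=20 g(6,2)=15 g(6,4)=6
t=7: g(7,-7)=1 g(7,-5)=7 g(7,-3)=21 g(7,-1)=35 g(7,1)=35 g(7,3)=21 g(7,5)=6
t=8: g(8,-8)=1 g(8,-6)=8 g(8,-4)=28 g(8,-2)=56 g(8,0)=70 g(8,2)=56 g(8,4)=27
t=9: g(9,-9)=1 g(9,-7)=9 g(9,-5)=36 g(9,-3)=84 g(9,-1)=126 g(9,1)=126 g(9,3)=83 g(9,5)=27
Paths never hitting 6: Σ_s g(9,s) = 492
Paths hitting 6: 2^9 - 492 = 20
P = 20/512 = 5/128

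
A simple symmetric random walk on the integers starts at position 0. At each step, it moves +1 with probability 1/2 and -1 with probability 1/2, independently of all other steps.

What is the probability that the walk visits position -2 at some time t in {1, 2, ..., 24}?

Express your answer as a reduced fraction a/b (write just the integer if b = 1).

Answer: 2894229/4194304

Derivation:
Count via complement. Let g(t,s) = #length-t paths at position s with S_1..S_t all ≠ -2.
g(t,s) = g(t-1,s-1) + g(t-1,s+1) for s ≠ -2; g(t,-2) = 0.
t=0: g(0,0)=1
t=1: g(1,-1)=1 g(1,1)=1
t=2: g(2,0)=2 g(2,2)=1
t=3: g(3,-1)=2 g(3,1)=3 g(3,3)=1
t=4: g(4,0)=5 g(4,2)=4 g(4,4)=1
t=5: g(5,-1)=5 g(5,1)=9 g(5,3)=5 g(5,5)=1
t=6: g(6,0)=14 g(6,2)=14 g(6,4)=6 g(6,6)=1
t=7: g(7,-1)=14 g(7,1)=28 g(7,3)=20 g(7,5)=7 g(7,7)=1
t=8: g(8,0)=42 g(8,2)=48 g(8,4)=27 g(8,6)=8 g(8,8)=1
t=9: g(9,-1)=42 g(9,1)=90 g(9,3)=75 g(9,5)=35 g(9,7)=9 g(9,9)=1
t=10: g(10,0)=132 g(10,2)=165 g(10,4)=110 g(10,6)=44 g(10,8)=10 g(10,10)=1
t=11: g(11,-1)=132 g(11,1)=297 g(11,3)=275 g(11,5)=154 g(11,7)=54 g(11,9)=11 g(11,11)=1
t=12: g(12,0)=429 g(12,2)=572 g(12,4)=429 g(12,6)=208 g(12,8)=65 g(12,10)=12 g(12,12)=1
t=13: g(13,-1)=429 g(13,1)=1001 g(13,3)=1001 g(13,5)=637 g(13,7)=273 g(13,9)=77 g(13,11)=13 g(13,13)=1
t=14: g(14,0)=1430 g(14,2)=2002 g(14,4)=1638 g(14,6)=910 g(14,8)=350 g(14,10)=90 g(14,12)=14 g(14,14)=1
t=15: g(15,-1)=1430 g(15,1)=3432 g(15,3)=3640 g(15,5)=2548 g(15,7)=1260 g(15,9)=440 g(15,11)=104 g(15,13)=15 g(15,15)=1
t=16: g(16,0)=4862 g(16,2)=7072 g(16,4)=6188 g(16,6)=3808 g(16,8)=1700 g(16,10)=544 g(16,12)=119 g(16,14)=16 g(16,16)=1
t=17: g(17,-1)=4862 g(17,1)=11934 g(17,3)=13260 g(17,5)=9996 g(17,7)=5508 g(17,9)=2244 g(17,11)=663 g(17,13)=135 g(17,15)=17 g(17,17)=1
t=18: g(18,0)=16796 g(18,2)=25194 g(18,4)=23256 g(18,6)=15504 g(18,8)=7752 g(18,10)=2907 g(18,12)=798 g(18,14)=152 g(18,16)=18 g(18,18)=1
t=19: g(19,-1)=16796 g(19,1)=41990 g(19,3)=48450 g(19,5)=38760 g(19,7)=23256 g(19,9)=10659 g(19,11)=3705 g(19,13)=950 g(19,15)=170 g(19,17)=19 g(19,19)=1
t=20: g(20,0)=58786 g(20,2)=90440 g(20,4)=87210 g(20,6)=62016 g(20,8)=33915 g(20,10)=14364 g(20,12)=4655 g(20,14)=1120 g(20,16)=189 g(20,18)=20 g(20,20)=1
t=21: g(21,-1)=58786 g(21,1)=149226 g(21,3)=177650 g(21,5)=149226 g(21,7)=95931 g(21,9)=48279 g(21,11)=19019 g(21,13)=5775 g(21,15)=1309 g(21,17)=209 g(21,19)=21 g(21,21)=1
t=22: g(22,0)=208012 g(22,2)=326876 g(22,4)=326876 g(22,6)=245157 g(22,8)=144210 g(22,10)=67298 g(22,12)=24794 g(22,14)=7084 g(22,16)=1518 g(22,18)=230 g(22,20)=22 g(22,22)=1
t=23: g(23,-1)=208012 g(23,1)=534888 g(23,3)=653752 g(23,5)=572033 g(23,7)=389367 g(23,9)=211508 g(23,11)=92092 g(23,13)=31878 g(23,15)=8602 g(23,17)=1748 g(23,19)=252 g(23,21)=23 g(23,23)=1
t=24: g(24,0)=742900 g(24,2)=1188640 g(24,4)=1225785 g(24,6)=961400 g(24,8)=600875 g(24,10)=303600 g(24,12)=123970 g(24,14)=40480 g(24,16)=10350 g(24,18)=2000 g(24,20)=275 g(24,22)=24 g(24,24)=1
Paths never hitting -2: Σ_s g(24,s) = 5200300
Paths hitting -2: 2^24 - 5200300 = 11576916
P = 11576916/16777216 = 2894229/4194304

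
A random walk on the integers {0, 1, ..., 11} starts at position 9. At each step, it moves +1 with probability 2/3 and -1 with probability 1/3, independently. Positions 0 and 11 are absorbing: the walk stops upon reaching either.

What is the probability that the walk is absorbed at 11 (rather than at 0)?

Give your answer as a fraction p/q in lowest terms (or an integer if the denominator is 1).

Biased walk: p = 2/3, q = 1/3, r = q/p = 1/2
Gambler's ruin: P(hit 11 before 0 | start at 9) = (1 - r^a)/(1 - r^N)
r^9 = 1/512; r^11 = 1/2048
P = (1 - 1/512) / (1 - 1/2048) = 511/512 / 2047/2048 = 2044/2047

Answer: 2044/2047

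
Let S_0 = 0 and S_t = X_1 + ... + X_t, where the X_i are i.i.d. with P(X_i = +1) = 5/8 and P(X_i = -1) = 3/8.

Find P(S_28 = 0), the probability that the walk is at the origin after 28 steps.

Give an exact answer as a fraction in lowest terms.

To be at 0 after 28 steps: need exactly 14 steps of +1 and 14 of -1.
Number of such sequences: C(28,14) = 40116600
Each has probability (5/8)^14 · (3/8)^14 = 29192926025390625/19342813113834066795298816
P = 40116600 · 29192926025390625/19342813113834066795298816 = 146390117023773193359375/2417851639229258349412352

Answer: 146390117023773193359375/2417851639229258349412352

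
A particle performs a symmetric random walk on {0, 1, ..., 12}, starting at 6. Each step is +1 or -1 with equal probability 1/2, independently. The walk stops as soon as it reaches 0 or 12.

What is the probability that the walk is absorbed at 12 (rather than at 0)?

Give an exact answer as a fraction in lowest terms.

Symmetric walk (p = 1/2): the harmonic-function argument gives P(hit 12 before 0 | start at 6) = a/N.
P = 6/12 = 1/2

Answer: 1/2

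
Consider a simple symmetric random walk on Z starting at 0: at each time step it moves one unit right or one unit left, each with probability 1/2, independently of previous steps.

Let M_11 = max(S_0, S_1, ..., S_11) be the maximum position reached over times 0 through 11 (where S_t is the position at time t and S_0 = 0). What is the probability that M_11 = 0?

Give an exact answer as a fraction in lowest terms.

Answer: 231/1024

Derivation:
Let M_11 = max(S_0,...,S_11). Use the reflection principle: for j ≥ 1, #{paths with M_11 ≥ j} = #{S_11 ≥ j} + #{S_11 ≥ j+1}.
P(M_11 ≥ 0) = 1 since S_0 = 0, so #{M_11 ≥ 0} = 2048.
#{M_11 ≥ 1} = #{S_11 ≥ 1} + #{S_11 ≥ 2} = 1024 + 562 = 1586.
#{M_11 = 0} = 2048 - 1586 = 462.
P(M_11 = 0) = 462/2048 = 231/1024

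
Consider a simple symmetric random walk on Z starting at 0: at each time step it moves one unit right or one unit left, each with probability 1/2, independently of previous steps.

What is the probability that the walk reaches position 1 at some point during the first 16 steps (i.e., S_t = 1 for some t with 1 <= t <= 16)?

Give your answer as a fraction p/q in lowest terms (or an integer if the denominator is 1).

Answer: 26333/32768

Derivation:
Count via complement. Let g(t,s) = #length-t paths at position s with S_1..S_t all ≠ 1.
g(t,s) = g(t-1,s-1) + g(t-1,s+1) for s ≠ 1; g(t,1) = 0.
t=0: g(0,0)=1
t=1: g(1,-1)=1
t=2: g(2,-2)=1 g(2,0)=1
t=3: g(3,-3)=1 g(3,-1)=2
t=4: g(4,-4)=1 g(4,-2)=3 g(4,0)=2
t=5: g(5,-5)=1 g(5,-3)=4 g(5,-1)=5
t=6: g(6,-6)=1 g(6,-4)=5 g(6,-2)=9 g(6,0)=5
t=7: g(7,-7)=1 g(7,-5)=6 g(7,-3)=14 g(7,-1)=14
t=8: g(8,-8)=1 g(8,-6)=7 g(8,-4)=20 g(8,-2)=28 g(8,0)=14
t=9: g(9,-9)=1 g(9,-7)=8 g(9,-5)=27 g(9,-3)=48 g(9,-1)=42
t=10: g(10,-10)=1 g(10,-8)=9 g(10,-6)=35 g(10,-4)=75 g(10,-2)=90 g(10,0)=42
t=11: g(11,-11)=1 g(11,-9)=10 g(11,-7)=44 g(11,-5)=110 g(11,-3)=165 g(11,-1)=132
t=12: g(12,-12)=1 g(12,-10)=11 g(12,-8)=54 g(12,-6)=154 g(12,-4)=275 g(12,-2)=297 g(12,0)=132
t=13: g(13,-13)=1 g(13,-11)=12 g(13,-9)=65 g(13,-7)=208 g(13,-5)=429 g(13,-3)=572 g(13,-1)=429
t=14: g(14,-14)=1 g(14,-12)=13 g(14,-10)=77 g(14,-8)=273 g(14,-6)=637 g(14,-4)=1001 g(14,-2)=1001 g(14,0)=429
t=15: g(15,-15)=1 g(15,-13)=14 g(15,-11)=90 g(15,-9)=350 g(15,-7)=910 g(15,-5)=1638 g(15,-3)=2002 g(15,-1)=1430
t=16: g(16,-16)=1 g(16,-14)=15 g(16,-12)=104 g(16,-10)=440 g(16,-8)=1260 g(16,-6)=2548 g(16,-4)=3640 g(16,-2)=3432 g(16,0)=1430
Paths never hitting 1: Σ_s g(16,s) = 12870
Paths hitting 1: 2^16 - 12870 = 52666
P = 52666/65536 = 26333/32768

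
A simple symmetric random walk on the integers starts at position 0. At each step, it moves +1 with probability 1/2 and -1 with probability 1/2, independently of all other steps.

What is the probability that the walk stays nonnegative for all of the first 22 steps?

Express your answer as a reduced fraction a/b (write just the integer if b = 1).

Let f(t,s) = #length-t paths at position s with S_1..S_t all ≥ 0.
f(t,s) = f(t-1,s-1) + f(t-1,s+1) for s ≥ 0; f(t,s) = 0 for s < 0.
t=0: f(0,0)=1
t=1: f(1,1)=1
t=2: f(2,0)=1 f(2,2)=1
t=3: f(3,1)=2 f(3,3)=1
t=4: f(4,0)=2 f(4,2)=3 f(4,4)=1
t=5: f(5,1)=5 f(5,3)=4 f(5,5)=1
t=6: f(6,0)=5 f(6,2)=9 f(6,4)=5 f(6,6)=1
t=7: f(7,1)=14 f(7,3)=14 f(7,5)=6 f(7,7)=1
t=8: f(8,0)=14 f(8,2)=28 f(8,4)=20 f(8,6)=7 f(8,8)=1
t=9: f(9,1)=42 f(9,3)=48 f(9,5)=27 f(9,7)=8 f(9,9)=1
t=10: f(10,0)=42 f(10,2)=90 f(10,4)=75 f(10,6)=35 f(10,8)=9 f(10,10)=1
t=11: f(11,1)=132 f(11,3)=165 f(11,5)=110 f(11,7)=44 f(11,9)=10 f(11,11)=1
t=12: f(12,0)=132 f(12,2)=297 f(12,4)=275 f(12,6)=154 f(12,8)=54 f(12,10)=11 f(12,12)=1
t=13: f(13,1)=429 f(13,3)=572 f(13,5)=429 f(13,7)=208 f(13,9)=65 f(13,11)=12 f(13,13)=1
t=14: f(14,0)=429 f(14,2)=1001 f(14,4)=1001 f(14,6)=637 f(14,8)=273 f(14,10)=77 f(14,12)=13 f(14,14)=1
t=15: f(15,1)=1430 f(15,3)=2002 f(15,5)=1638 f(15,7)=910 f(15,9)=350 f(15,11)=90 f(15,13)=14 f(15,15)=1
t=16: f(16,0)=1430 f(16,2)=3432 f(16,4)=3640 f(16,6)=2548 f(16,8)=1260 f(16,10)=440 f(16,12)=104 f(16,14)=15 f(16,16)=1
t=17: f(17,1)=4862 f(17,3)=7072 f(17,5)=6188 f(17,7)=3808 f(17,9)=1700 f(17,11)=544 f(17,13)=119 f(17,15)=16 f(17,17)=1
t=18: f(18,0)=4862 f(18,2)=11934 f(18,4)=13260 f(18,6)=9996 f(18,8)=5508 f(18,10)=2244 f(18,12)=663 f(18,14)=135 f(18,16)=17 f(18,18)=1
t=19: f(19,1)=16796 f(19,3)=25194 f(19,5)=23256 f(19,7)=15504 f(19,9)=7752 f(19,11)=2907 f(19,13)=798 f(19,15)=152 f(19,17)=18 f(19,19)=1
t=20: f(20,0)=16796 f(20,2)=41990 f(20,4)=48450 f(20,6)=38760 f(20,8)=23256 f(20,10)=10659 f(20,12)=3705 f(20,14)=950 f(20,16)=170 f(20,18)=19 f(20,20)=1
t=21: f(21,1)=58786 f(21,3)=90440 f(21,5)=87210 f(21,7)=62016 f(21,9)=33915 f(21,11)=14364 f(21,13)=4655 f(21,15)=1120 f(21,17)=189 f(21,19)=20 f(21,21)=1
t=22: f(22,0)=58786 f(22,2)=149226 f(22,4)=177650 f(22,6)=149226 f(22,8)=95931 f(22,10)=48279 f(22,12)=19019 f(22,14)=5775 f(22,16)=1309 f(22,18)=209 f(22,20)=21 f(22,22)=1
Σ_s f(22,s) = 705432
P = 705432/4194304 = 88179/524288

Answer: 88179/524288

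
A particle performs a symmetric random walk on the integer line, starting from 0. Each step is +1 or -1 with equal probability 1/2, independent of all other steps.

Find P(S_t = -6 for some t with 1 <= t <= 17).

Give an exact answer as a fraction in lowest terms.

Count via complement. Let g(t,s) = #length-t paths at position s with S_1..S_t all ≠ -6.
g(t,s) = g(t-1,s-1) + g(t-1,s+1) for s ≠ -6; g(t,-6) = 0.
t=0: g(0,0)=1
t=1: g(1,-1)=1 g(1,1)=1
t=2: g(2,-2)=1 g(2,0)=2 g(2,2)=1
t=3: g(3,-3)=1 g(3,-1)=3 g(3,1)=3 g(3,3)=1
t=4: g(4,-4)=1 g(4,-2)=4 g(4,0)=6 g(4,2)=4 g(4,4)=1
t=5: g(5,-5)=1 g(5,-3)=5 g(5,-1)=10 g(5,1)=10 g(5,3)=5 g(5,5)=1
t=6: g(6,-4)=6 g(6,-2)=15 g(6,0)=20 g(6,2)=15 g(6,4)=6 g(6,6)=1
t=7: g(7,-5)=6 g(7,-3)=21 g(7,-1)=35 g(7,1)=35 g(7,3)=21 g(7,5)=7 g(7,7)=1
t=8: g(8,-4)=27 g(8,-2)=56 g(8,0)=70 g(8,2)=56 g(8,4)=28 g(8,6)=8 g(8,8)=1
t=9: g(9,-5)=27 g(9,-3)=83 g(9,-1)=126 g(9,1)=126 g(9,3)=84 g(9,5)=36 g(9,7)=9 g(9,9)=1
t=10: g(10,-4)=110 g(10,-2)=209 g(10,0)=252 g(10,2)=210 g(10,4)=120 g(10,6)=45 g(10,8)=10 g(10,10)=1
t=11: g(11,-5)=110 g(11,-3)=319 g(11,-1)=461 g(11,1)=462 g(11,3)=330 g(11,5)=165 g(11,7)=55 g(11,9)=11 g(11,11)=1
t=12: g(12,-4)=429 g(12,-2)=780 g(12,0)=923 g(12,2)=792 g(12,4)=495 g(12,6)=220 g(12,8)=66 g(12,10)=12 g(12,12)=1
t=13: g(13,-5)=429 g(13,-3)=1209 g(13,-1)=1703 g(13,1)=1715 g(13,3)=1287 g(13,5)=715 g(13,7)=286 g(13,9)=78 g(13,11)=13 g(13,13)=1
t=14: g(14,-4)=1638 g(14,-2)=2912 g(14,0)=3418 g(14,2)=3002 g(14,4)=2002 g(14,6)=1001 g(14,8)=364 g(14,10)=91 g(14,12)=14 g(14,14)=1
t=15: g(15,-5)=1638 g(15,-3)=4550 g(15,-1)=6330 g(15,1)=6420 g(15,3)=5004 g(15,5)=3003 g(15,7)=1365 g(15,9)=455 g(15,11)=105 g(15,13)=15 g(15,15)=1
t=16: g(16,-4)=6188 g(16,-2)=10880 g(16,0)=12750 g(16,2)=11424 g(16,4)=8007 g(16,6)=4368 g(16,8)=1820 g(16,10)=560 g(16,12)=120 g(16,14)=16 g(16,16)=1
t=17: g(17,-5)=6188 g(17,-3)=17068 g(17,-1)=23630 g(17,1)=24174 g(17,3)=19431 g(17,5)=12375 g(17,7)=6188 g(17,9)=2380 g(17,11)=680 g(17,13)=136 g(17,15)=17 g(17,17)=1
Paths never hitting -6: Σ_s g(17,s) = 112268
Paths hitting -6: 2^17 - 112268 = 18804
P = 18804/131072 = 4701/32768

Answer: 4701/32768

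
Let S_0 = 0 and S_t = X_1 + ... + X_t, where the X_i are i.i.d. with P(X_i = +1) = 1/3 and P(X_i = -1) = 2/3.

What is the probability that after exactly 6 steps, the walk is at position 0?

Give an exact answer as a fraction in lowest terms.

To be at 0 after 6 steps: need exactly 3 steps of +1 and 3 of -1.
Number of such sequences: C(6,3) = 20
Each has probability (1/3)^3 · (2/3)^3 = 8/729
P = 20 · 8/729 = 160/729

Answer: 160/729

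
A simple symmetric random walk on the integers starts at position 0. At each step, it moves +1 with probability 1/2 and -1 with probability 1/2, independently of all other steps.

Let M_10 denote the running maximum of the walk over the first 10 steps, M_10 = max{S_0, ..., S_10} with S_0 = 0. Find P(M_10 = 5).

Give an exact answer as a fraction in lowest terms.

Answer: 45/1024

Derivation:
Let M_10 = max(S_0,...,S_10). Use the reflection principle: for j ≥ 1, #{paths with M_10 ≥ j} = #{S_10 ≥ j} + #{S_10 ≥ j+1}.
By reflection, #{M_10 ≥ 5} = #{S_10 ≥ 5} + #{S_10 ≥ 6} = 56 + 56 = 112.
#{M_10 ≥ 6} = #{S_10 ≥ 6} + #{S_10 ≥ 7} = 56 + 11 = 67.
#{M_10 = 5} = 112 - 67 = 45.
P(M_10 = 5) = 45/1024 = 45/1024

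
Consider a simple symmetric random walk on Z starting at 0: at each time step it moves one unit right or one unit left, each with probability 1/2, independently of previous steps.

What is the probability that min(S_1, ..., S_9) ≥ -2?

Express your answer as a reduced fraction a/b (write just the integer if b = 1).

Let f(t,s) = #length-t paths at position s with S_1..S_t all ≥ -2.
f(t,s) = f(t-1,s-1) + f(t-1,s+1) for s ≥ -2; f(t,s) = 0 for s < -2.
t=0: f(0,0)=1
t=1: f(1,-1)=1 f(1,1)=1
t=2: f(2,-2)=1 f(2,0)=2 f(2,2)=1
t=3: f(3,-1)=3 f(3,1)=3 f(3,3)=1
t=4: f(4,-2)=3 f(4,0)=6 f(4,2)=4 f(4,4)=1
t=5: f(5,-1)=9 f(5,1)=10 f(5,3)=5 f(5,5)=1
t=6: f(6,-2)=9 f(6,0)=19 f(6,2)=15 f(6,4)=6 f(6,6)=1
t=7: f(7,-1)=28 f(7,1)=34 f(7,3)=21 f(7,5)=7 f(7,7)=1
t=8: f(8,-2)=28 f(8,0)=62 f(8,2)=55 f(8,4)=28 f(8,6)=8 f(8,8)=1
t=9: f(9,-1)=90 f(9,1)=117 f(9,3)=83 f(9,5)=36 f(9,7)=9 f(9,9)=1
Σ_s f(9,s) = 336
P = 336/512 = 21/32

Answer: 21/32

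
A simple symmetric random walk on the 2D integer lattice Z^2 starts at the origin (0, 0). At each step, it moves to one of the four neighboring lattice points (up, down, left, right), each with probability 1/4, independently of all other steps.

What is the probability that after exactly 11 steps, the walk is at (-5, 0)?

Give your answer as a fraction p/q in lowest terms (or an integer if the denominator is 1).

Answer: 27225/4194304

Derivation:
Let h be the number of horizontal steps (so 11-h are vertical). To end at (-5,0) need (h-5)/2 right-steps and ((11-h)+0)/2 up-steps.
Sum over h with 5 ≤ h ≤ 11, h ≡ 1 (mod 2), 11-h ≡ 0 (mod 2):
h=5: C(11,5)·C(5,0)·C(6,3) = 462·1·20 = 9240
h=7: C(11,7)·C(7,1)·C(4,2) = 330·7·6 = 13860
h=9: C(11,9)·C(9,2)·C(2,1) = 55·36·2 = 3960
h=11: C(11,11)·C(11,3)·C(0,0) = 1·165·1 = 165
Total favorable: 27225
Total paths: 4^11 = 4194304
P = 27225/4194304 = 27225/4194304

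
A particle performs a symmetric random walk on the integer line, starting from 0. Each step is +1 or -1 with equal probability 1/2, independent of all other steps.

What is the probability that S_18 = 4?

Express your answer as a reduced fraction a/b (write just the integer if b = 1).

Answer: 1989/16384

Derivation:
To reach position 4 after 18 steps: need 11 steps of +1 and 7 of -1.
Favorable paths: C(18,11) = 31824
Total paths: 2^18 = 262144
P = 31824/262144 = 1989/16384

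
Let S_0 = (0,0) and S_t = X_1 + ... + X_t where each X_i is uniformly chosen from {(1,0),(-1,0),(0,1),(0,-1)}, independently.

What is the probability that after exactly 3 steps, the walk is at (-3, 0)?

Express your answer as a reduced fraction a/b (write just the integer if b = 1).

Answer: 1/64

Derivation:
Let h be the number of horizontal steps (so 3-h are vertical). To end at (-3,0) need (h-3)/2 right-steps and ((3-h)+0)/2 up-steps.
Sum over h with 3 ≤ h ≤ 3, h ≡ 1 (mod 2), 3-h ≡ 0 (mod 2):
h=3: C(3,3)·C(3,0)·C(0,0) = 1·1·1 = 1
Total favorable: 1
Total paths: 4^3 = 64
P = 1/64 = 1/64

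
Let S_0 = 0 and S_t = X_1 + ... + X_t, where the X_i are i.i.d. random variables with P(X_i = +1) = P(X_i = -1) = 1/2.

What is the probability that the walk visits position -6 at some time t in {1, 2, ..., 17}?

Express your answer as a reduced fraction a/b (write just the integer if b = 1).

Answer: 4701/32768

Derivation:
Count via complement. Let g(t,s) = #length-t paths at position s with S_1..S_t all ≠ -6.
g(t,s) = g(t-1,s-1) + g(t-1,s+1) for s ≠ -6; g(t,-6) = 0.
t=0: g(0,0)=1
t=1: g(1,-1)=1 g(1,1)=1
t=2: g(2,-2)=1 g(2,0)=2 g(2,2)=1
t=3: g(3,-3)=1 g(3,-1)=3 g(3,1)=3 g(3,3)=1
t=4: g(4,-4)=1 g(4,-2)=4 g(4,0)=6 g(4,2)=4 g(4,4)=1
t=5: g(5,-5)=1 g(5,-3)=5 g(5,-1)=10 g(5,1)=10 g(5,3)=5 g(5,5)=1
t=6: g(6,-4)=6 g(6,-2)=15 g(6,0)=20 g(6,2)=15 g(6,4)=6 g(6,6)=1
t=7: g(7,-5)=6 g(7,-3)=21 g(7,-1)=35 g(7,1)=35 g(7,3)=21 g(7,5)=7 g(7,7)=1
t=8: g(8,-4)=27 g(8,-2)=56 g(8,0)=70 g(8,2)=56 g(8,4)=28 g(8,6)=8 g(8,8)=1
t=9: g(9,-5)=27 g(9,-3)=83 g(9,-1)=126 g(9,1)=126 g(9,3)=84 g(9,5)=36 g(9,7)=9 g(9,9)=1
t=10: g(10,-4)=110 g(10,-2)=209 g(10,0)=252 g(10,2)=210 g(10,4)=120 g(10,6)=45 g(10,8)=10 g(10,10)=1
t=11: g(11,-5)=110 g(11,-3)=319 g(11,-1)=461 g(11,1)=462 g(11,3)=330 g(11,5)=165 g(11,7)=55 g(11,9)=11 g(11,11)=1
t=12: g(12,-4)=429 g(12,-2)=780 g(12,0)=923 g(12,2)=792 g(12,4)=495 g(12,6)=220 g(12,8)=66 g(12,10)=12 g(12,12)=1
t=13: g(13,-5)=429 g(13,-3)=1209 g(13,-1)=1703 g(13,1)=1715 g(13,3)=1287 g(13,5)=715 g(13,7)=286 g(13,9)=78 g(13,11)=13 g(13,13)=1
t=14: g(14,-4)=1638 g(14,-2)=2912 g(14,0)=3418 g(14,2)=3002 g(14,4)=2002 g(14,6)=1001 g(14,8)=364 g(14,10)=91 g(14,12)=14 g(14,14)=1
t=15: g(15,-5)=1638 g(15,-3)=4550 g(15,-1)=6330 g(15,1)=6420 g(15,3)=5004 g(15,5)=3003 g(15,7)=1365 g(15,9)=455 g(15,11)=105 g(15,13)=15 g(15,15)=1
t=16: g(16,-4)=6188 g(16,-2)=10880 g(16,0)=12750 g(16,2)=11424 g(16,4)=8007 g(16,6)=4368 g(16,8)=1820 g(16,10)=560 g(16,12)=120 g(16,14)=16 g(16,16)=1
t=17: g(17,-5)=6188 g(17,-3)=17068 g(17,-1)=23630 g(17,1)=24174 g(17,3)=19431 g(17,5)=12375 g(17,7)=6188 g(17,9)=2380 g(17,11)=680 g(17,13)=136 g(17,15)=17 g(17,17)=1
Paths never hitting -6: Σ_s g(17,s) = 112268
Paths hitting -6: 2^17 - 112268 = 18804
P = 18804/131072 = 4701/32768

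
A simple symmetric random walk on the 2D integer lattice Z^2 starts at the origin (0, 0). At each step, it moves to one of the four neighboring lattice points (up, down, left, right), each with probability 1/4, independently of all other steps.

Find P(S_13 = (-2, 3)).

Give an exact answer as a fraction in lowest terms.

Answer: 306735/16777216

Derivation:
Let h be the number of horizontal steps (so 13-h are vertical). To end at (-2,3) need (h-2)/2 right-steps and ((13-h)+3)/2 up-steps.
Sum over h with 2 ≤ h ≤ 10, h ≡ 0 (mod 2), 13-h ≡ 1 (mod 2):
h=2: C(13,2)·C(2,0)·C(11,7) = 78·1·330 = 25740
h=4: C(13,4)·C(4,1)·C(9,6) = 715·4·84 = 240240
h=6: C(13,6)·C(6,2)·C(7,5) = 1716·15·21 = 540540
h=8: C(13,8)·C(8,3)·C(5,4) = 1287·56·5 = 360360
h=10: C(13,10)·C(10,4)·C(3,3) = 286·210·1 = 60060
Total favorable: 1226940
Total paths: 4^13 = 67108864
P = 1226940/67108864 = 306735/16777216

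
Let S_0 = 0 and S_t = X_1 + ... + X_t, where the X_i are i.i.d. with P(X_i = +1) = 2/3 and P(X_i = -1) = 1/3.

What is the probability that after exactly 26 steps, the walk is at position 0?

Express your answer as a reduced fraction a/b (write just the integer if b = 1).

Answer: 85201715200/2541865828329

Derivation:
To be at 0 after 26 steps: need exactly 13 steps of +1 and 13 of -1.
Number of such sequences: C(26,13) = 10400600
Each has probability (2/3)^13 · (1/3)^13 = 8192/2541865828329
P = 10400600 · 8192/2541865828329 = 85201715200/2541865828329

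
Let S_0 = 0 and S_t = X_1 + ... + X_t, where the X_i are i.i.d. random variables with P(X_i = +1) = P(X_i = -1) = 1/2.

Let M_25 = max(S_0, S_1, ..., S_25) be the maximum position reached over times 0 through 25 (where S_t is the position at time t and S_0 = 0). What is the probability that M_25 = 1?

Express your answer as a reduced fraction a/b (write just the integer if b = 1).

Let M_25 = max(S_0,...,S_25). Use the reflection principle: for j ≥ 1, #{paths with M_25 ≥ j} = #{S_25 ≥ j} + #{S_25 ≥ j+1}.
By reflection, #{M_25 ≥ 1} = #{S_25 ≥ 1} + #{S_25 ≥ 2} = 16777216 + 11576916 = 28354132.
#{M_25 ≥ 2} = #{S_25 ≥ 2} + #{S_25 ≥ 3} = 11576916 + 11576916 = 23153832.
#{M_25 = 1} = 28354132 - 23153832 = 5200300.
P(M_25 = 1) = 5200300/33554432 = 1300075/8388608

Answer: 1300075/8388608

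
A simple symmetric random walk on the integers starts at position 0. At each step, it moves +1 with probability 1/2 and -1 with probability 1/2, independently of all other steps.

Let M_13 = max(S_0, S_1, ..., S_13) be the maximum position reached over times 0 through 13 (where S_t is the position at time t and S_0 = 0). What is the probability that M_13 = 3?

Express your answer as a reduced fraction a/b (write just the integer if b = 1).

Let M_13 = max(S_0,...,S_13). Use the reflection principle: for j ≥ 1, #{paths with M_13 ≥ j} = #{S_13 ≥ j} + #{S_13 ≥ j+1}.
By reflection, #{M_13 ≥ 3} = #{S_13 ≥ 3} + #{S_13 ≥ 4} = 2380 + 1093 = 3473.
#{M_13 ≥ 4} = #{S_13 ≥ 4} + #{S_13 ≥ 5} = 1093 + 1093 = 2186.
#{M_13 = 3} = 3473 - 2186 = 1287.
P(M_13 = 3) = 1287/8192 = 1287/8192

Answer: 1287/8192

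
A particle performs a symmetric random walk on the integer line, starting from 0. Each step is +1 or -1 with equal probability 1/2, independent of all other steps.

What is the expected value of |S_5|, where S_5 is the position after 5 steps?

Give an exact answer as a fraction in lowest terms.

S_5 takes values m ≡ 1 (mod 2) with |m| ≤ 5; P(S_5=m) = C(5,(5+m)/2)/2^5.
Total paths: 2^5 = 32
Distribution: P(S=-5)=1/32, P(S=-3)=5/32, P(S=-1)=10/32, P(S=1)=10/32, P(S=3)=5/32, P(S=5)=1/32
E[|S_5|] = Σ_m |m|·P(S_5=m) = 60/32 = 15/8

Answer: 15/8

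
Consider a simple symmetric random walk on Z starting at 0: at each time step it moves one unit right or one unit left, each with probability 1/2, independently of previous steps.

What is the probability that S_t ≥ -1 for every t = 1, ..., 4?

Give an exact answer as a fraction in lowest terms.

Let f(t,s) = #length-t paths at position s with S_1..S_t all ≥ -1.
f(t,s) = f(t-1,s-1) + f(t-1,s+1) for s ≥ -1; f(t,s) = 0 for s < -1.
t=0: f(0,0)=1
t=1: f(1,-1)=1 f(1,1)=1
t=2: f(2,0)=2 f(2,2)=1
t=3: f(3,-1)=2 f(3,1)=3 f(3,3)=1
t=4: f(4,0)=5 f(4,2)=4 f(4,4)=1
Σ_s f(4,s) = 10
P = 10/16 = 5/8

Answer: 5/8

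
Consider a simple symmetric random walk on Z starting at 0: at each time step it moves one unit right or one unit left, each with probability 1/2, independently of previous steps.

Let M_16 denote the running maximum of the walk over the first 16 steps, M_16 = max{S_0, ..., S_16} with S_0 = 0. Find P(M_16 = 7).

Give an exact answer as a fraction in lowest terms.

Answer: 455/16384

Derivation:
Let M_16 = max(S_0,...,S_16). Use the reflection principle: for j ≥ 1, #{paths with M_16 ≥ j} = #{S_16 ≥ j} + #{S_16 ≥ j+1}.
By reflection, #{M_16 ≥ 7} = #{S_16 ≥ 7} + #{S_16 ≥ 8} = 2517 + 2517 = 5034.
#{M_16 ≥ 8} = #{S_16 ≥ 8} + #{S_16 ≥ 9} = 2517 + 697 = 3214.
#{M_16 = 7} = 5034 - 3214 = 1820.
P(M_16 = 7) = 1820/65536 = 455/16384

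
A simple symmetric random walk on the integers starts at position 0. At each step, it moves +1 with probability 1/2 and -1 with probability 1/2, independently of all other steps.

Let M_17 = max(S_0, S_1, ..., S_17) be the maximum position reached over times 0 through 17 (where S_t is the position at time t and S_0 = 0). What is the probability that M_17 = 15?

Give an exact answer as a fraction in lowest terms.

Let M_17 = max(S_0,...,S_17). Use the reflection principle: for j ≥ 1, #{paths with M_17 ≥ j} = #{S_17 ≥ j} + #{S_17 ≥ j+1}.
By reflection, #{M_17 ≥ 15} = #{S_17 ≥ 15} + #{S_17 ≥ 16} = 18 + 1 = 19.
#{M_17 ≥ 16} = #{S_17 ≥ 16} + #{S_17 ≥ 17} = 1 + 1 = 2.
#{M_17 = 15} = 19 - 2 = 17.
P(M_17 = 15) = 17/131072 = 17/131072

Answer: 17/131072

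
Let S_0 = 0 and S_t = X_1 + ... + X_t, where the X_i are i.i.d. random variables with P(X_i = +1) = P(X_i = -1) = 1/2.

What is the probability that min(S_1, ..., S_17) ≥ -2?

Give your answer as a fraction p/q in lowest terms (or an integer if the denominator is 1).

Let f(t,s) = #length-t paths at position s with S_1..S_t all ≥ -2.
f(t,s) = f(t-1,s-1) + f(t-1,s+1) for s ≥ -2; f(t,s) = 0 for s < -2.
t=0: f(0,0)=1
t=1: f(1,-1)=1 f(1,1)=1
t=2: f(2,-2)=1 f(2,0)=2 f(2,2)=1
t=3: f(3,-1)=3 f(3,1)=3 f(3,3)=1
t=4: f(4,-2)=3 f(4,0)=6 f(4,2)=4 f(4,4)=1
t=5: f(5,-1)=9 f(5,1)=10 f(5,3)=5 f(5,5)=1
t=6: f(6,-2)=9 f(6,0)=19 f(6,2)=15 f(6,4)=6 f(6,6)=1
t=7: f(7,-1)=28 f(7,1)=34 f(7,3)=21 f(7,5)=7 f(7,7)=1
t=8: f(8,-2)=28 f(8,0)=62 f(8,2)=55 f(8,4)=28 f(8,6)=8 f(8,8)=1
t=9: f(9,-1)=90 f(9,1)=117 f(9,3)=83 f(9,5)=36 f(9,7)=9 f(9,9)=1
t=10: f(10,-2)=90 f(10,0)=207 f(10,2)=200 f(10,4)=119 f(10,6)=45 f(10,8)=10 f(10,10)=1
t=11: f(11,-1)=297 f(11,1)=407 f(11,3)=319 f(11,5)=164 f(11,7)=55 f(11,9)=11 f(11,11)=1
t=12: f(12,-2)=297 f(12,0)=704 f(12,2)=726 f(12,4)=483 f(12,6)=219 f(12,8)=66 f(12,10)=12 f(12,12)=1
t=13: f(13,-1)=1001 f(13,1)=1430 f(13,3)=1209 f(13,5)=702 f(13,7)=285 f(13,9)=78 f(13,11)=13 f(13,13)=1
t=14: f(14,-2)=1001 f(14,0)=2431 f(14,2)=2639 f(14,4)=1911 f(14,6)=987 f(14,8)=363 f(14,10)=91 f(14,12)=14 f(14,14)=1
t=15: f(15,-1)=3432 f(15,1)=5070 f(15,3)=4550 f(15,5)=2898 f(15,7)=1350 f(15,9)=454 f(15,11)=105 f(15,13)=15 f(15,15)=1
t=16: f(16,-2)=3432 f(16,0)=8502 f(16,2)=9620 f(16,4)=7448 f(16,6)=4248 f(16,8)=1804 f(16,10)=559 f(16,12)=120 f(16,14)=16 f(16,16)=1
t=17: f(17,-1)=11934 f(17,1)=18122 f(17,3)=17068 f(17,5)=11696 f(17,7)=6052 f(17,9)=2363 f(17,11)=679 f(17,13)=136 f(17,15)=17 f(17,17)=1
Σ_s f(17,s) = 68068
P = 68068/131072 = 17017/32768

Answer: 17017/32768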